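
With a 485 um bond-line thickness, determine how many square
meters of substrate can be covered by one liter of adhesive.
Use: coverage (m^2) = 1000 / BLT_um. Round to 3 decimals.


Coverage = 1000 / 485 = 2.062 m^2

2.062


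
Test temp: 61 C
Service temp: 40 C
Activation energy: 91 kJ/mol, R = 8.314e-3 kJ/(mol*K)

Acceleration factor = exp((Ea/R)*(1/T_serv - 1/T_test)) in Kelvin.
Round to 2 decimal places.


AF = exp((91/0.008314)*(1/313.15 - 1/334.15))
= 8.99

8.99


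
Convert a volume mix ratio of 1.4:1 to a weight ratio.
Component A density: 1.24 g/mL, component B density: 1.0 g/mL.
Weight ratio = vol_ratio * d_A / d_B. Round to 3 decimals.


= 1.4 * 1.24 / 1.0 = 1.736

1.736


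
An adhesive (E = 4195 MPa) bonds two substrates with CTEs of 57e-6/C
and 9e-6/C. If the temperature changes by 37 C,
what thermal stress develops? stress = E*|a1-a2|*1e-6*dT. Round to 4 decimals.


Stress = 4195 * |57 - 9| * 1e-6 * 37
= 7.4503 MPa

7.4503


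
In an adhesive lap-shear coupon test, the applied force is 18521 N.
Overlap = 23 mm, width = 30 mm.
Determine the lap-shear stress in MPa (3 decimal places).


stress = F / (overlap * width)
= 18521 / (23 * 30)
= 26.842 MPa

26.842


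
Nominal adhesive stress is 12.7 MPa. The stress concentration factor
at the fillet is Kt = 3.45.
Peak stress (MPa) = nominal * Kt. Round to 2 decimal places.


Peak = 12.7 * 3.45 = 43.82 MPa

43.82


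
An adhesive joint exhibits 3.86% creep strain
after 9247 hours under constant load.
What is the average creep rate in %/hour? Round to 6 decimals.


Creep rate = strain / time
= 3.86 / 9247
= 0.000417 %/h

0.000417


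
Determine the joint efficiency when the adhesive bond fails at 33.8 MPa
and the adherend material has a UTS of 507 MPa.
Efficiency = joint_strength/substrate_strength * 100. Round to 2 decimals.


Joint efficiency = 33.8 / 507 * 100
= 6.67%

6.67


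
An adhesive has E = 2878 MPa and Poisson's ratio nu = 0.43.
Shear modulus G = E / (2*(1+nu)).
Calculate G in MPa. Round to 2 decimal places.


G = 2878 / (2*(1+0.43))
= 2878 / 2.86
= 1006.29 MPa

1006.29


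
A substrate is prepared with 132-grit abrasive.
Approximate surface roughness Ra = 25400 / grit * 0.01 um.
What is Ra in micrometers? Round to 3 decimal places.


Ra = 25400 / 132 * 0.01 = 1.924 um

1.924


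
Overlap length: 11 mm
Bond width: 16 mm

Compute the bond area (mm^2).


Bond area = 11 * 16 = 176 mm^2

176


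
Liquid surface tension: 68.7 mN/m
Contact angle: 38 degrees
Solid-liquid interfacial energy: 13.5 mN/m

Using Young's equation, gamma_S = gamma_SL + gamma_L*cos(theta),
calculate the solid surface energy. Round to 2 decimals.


gamma_S = 13.5 + 68.7 * cos(38)
= 67.64 mN/m

67.64


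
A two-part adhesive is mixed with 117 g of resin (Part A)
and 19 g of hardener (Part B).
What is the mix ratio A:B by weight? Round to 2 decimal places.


Mix ratio = mass_A / mass_B
= 117 / 19
= 6.16

6.16


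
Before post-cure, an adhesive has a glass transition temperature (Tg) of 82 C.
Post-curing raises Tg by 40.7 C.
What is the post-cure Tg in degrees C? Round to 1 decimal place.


Tg_post = Tg_base + delta_Tg
= 82 + 40.7
= 122.7 C

122.7


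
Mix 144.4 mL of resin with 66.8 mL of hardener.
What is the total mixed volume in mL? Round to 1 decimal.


Total = 144.4 + 66.8 = 211.2 mL

211.2


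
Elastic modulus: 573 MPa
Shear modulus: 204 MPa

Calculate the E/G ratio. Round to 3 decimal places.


E / G = 573 / 204 = 2.809

2.809


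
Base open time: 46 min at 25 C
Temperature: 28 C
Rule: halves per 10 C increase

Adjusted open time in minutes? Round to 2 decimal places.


Acceleration = 2^((28-25)/10) = 1.2311
Open time = 46 / 1.2311 = 37.36 min

37.36


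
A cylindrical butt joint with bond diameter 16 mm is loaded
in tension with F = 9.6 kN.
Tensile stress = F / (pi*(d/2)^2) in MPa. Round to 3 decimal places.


Area = pi * (16/2)^2 = 201.0619 mm^2
Stress = 9.6*1000 / 201.0619
= 47.746 MPa

47.746


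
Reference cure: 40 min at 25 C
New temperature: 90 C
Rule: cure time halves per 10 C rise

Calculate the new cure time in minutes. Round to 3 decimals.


factor = 2^((90-25)/10) = 90.5097
t_new = 40 / 90.5097 = 0.442 min

0.442


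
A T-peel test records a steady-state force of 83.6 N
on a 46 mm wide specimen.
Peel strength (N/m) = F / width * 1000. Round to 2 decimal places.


Peel strength = 83.6 / 46 * 1000
= 1817.39 N/m

1817.39


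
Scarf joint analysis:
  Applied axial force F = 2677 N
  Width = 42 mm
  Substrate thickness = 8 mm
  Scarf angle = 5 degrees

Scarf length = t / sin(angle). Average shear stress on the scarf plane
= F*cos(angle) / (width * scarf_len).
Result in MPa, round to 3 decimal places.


Scarf length = 8 / sin(5 deg) = 91.7897 mm
cos(5 deg) = 0.996195
Shear = 2677 * 0.996195 / (42 * 91.7897)
= 0.692 MPa

0.692


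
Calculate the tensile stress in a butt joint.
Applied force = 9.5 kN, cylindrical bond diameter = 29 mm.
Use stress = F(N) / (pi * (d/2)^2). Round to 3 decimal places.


A = pi * 14.5^2 = 660.5199 mm^2
sigma = 9500.0 / 660.5199 = 14.383 MPa

14.383


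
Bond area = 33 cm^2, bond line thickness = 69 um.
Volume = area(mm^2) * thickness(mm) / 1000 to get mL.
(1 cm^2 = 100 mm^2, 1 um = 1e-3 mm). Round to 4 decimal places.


area_mm2 = 33 * 100 = 3300
blt_mm = 69 * 1e-3 = 0.069
vol_mm3 = 3300 * 0.069 = 227.7
vol_mL = 227.7 / 1000 = 0.2277 mL

0.2277


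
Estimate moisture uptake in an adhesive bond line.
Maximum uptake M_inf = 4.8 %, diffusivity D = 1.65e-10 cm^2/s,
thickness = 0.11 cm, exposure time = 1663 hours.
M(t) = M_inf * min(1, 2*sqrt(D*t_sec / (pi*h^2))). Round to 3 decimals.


Convert time: 1663 h = 5986800 s
ratio = min(1, 2*sqrt(1.65e-10*5986800/(pi*0.11^2)))
= 0.322405
M(t) = 4.8 * 0.322405 = 1.548%

1.548


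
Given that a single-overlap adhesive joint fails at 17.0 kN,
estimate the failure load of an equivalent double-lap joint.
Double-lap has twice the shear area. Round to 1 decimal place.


Double-lap factor = 2
Expected load = 17.0 * 2 = 34.0 kN

34.0


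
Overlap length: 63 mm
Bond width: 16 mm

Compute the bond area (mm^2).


Bond area = 63 * 16 = 1008 mm^2

1008


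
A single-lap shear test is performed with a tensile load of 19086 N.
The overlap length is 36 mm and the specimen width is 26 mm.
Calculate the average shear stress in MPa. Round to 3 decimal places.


Shear stress = F / (overlap * width)
= 19086 / (36 * 26)
= 19086 / 936
= 20.391 MPa

20.391


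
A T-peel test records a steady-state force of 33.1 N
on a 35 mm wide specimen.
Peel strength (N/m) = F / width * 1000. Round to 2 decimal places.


Peel strength = 33.1 / 35 * 1000
= 945.71 N/m

945.71


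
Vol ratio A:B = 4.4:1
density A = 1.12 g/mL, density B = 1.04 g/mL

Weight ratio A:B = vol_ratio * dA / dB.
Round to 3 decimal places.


Weight ratio = 4.4 * 1.12 / 1.04
= 4.738

4.738


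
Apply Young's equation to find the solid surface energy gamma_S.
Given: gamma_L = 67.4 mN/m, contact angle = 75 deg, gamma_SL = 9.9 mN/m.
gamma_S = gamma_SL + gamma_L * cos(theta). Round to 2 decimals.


theta_rad = 75 * pi/180 = 1.308997
gamma_S = 9.9 + 67.4 * cos(1.308997)
= 27.34 mN/m

27.34


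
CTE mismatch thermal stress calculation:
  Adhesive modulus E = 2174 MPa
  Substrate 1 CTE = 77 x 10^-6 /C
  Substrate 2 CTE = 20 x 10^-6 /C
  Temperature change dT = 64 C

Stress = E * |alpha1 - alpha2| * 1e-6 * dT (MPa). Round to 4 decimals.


delta_alpha = |77 - 20| = 57 x 10^-6/C
Stress = 2174 * 57e-6 * 64
= 7.9308 MPa

7.9308


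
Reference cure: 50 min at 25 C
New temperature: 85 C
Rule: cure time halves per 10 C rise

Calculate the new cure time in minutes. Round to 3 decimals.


factor = 2^((85-25)/10) = 64.0000
t_new = 50 / 64.0000 = 0.781 min

0.781


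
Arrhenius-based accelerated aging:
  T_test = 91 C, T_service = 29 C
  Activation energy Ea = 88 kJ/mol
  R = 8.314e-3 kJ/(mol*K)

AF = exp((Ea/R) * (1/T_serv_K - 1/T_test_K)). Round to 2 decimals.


T_test_K = 364.15, T_serv_K = 302.15
AF = exp((88/8.314e-3) * (1/302.15 - 1/364.15))
= 389.29

389.29


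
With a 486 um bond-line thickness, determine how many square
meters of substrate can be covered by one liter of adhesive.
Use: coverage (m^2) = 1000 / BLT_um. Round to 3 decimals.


Coverage = 1000 / 486 = 2.058 m^2

2.058


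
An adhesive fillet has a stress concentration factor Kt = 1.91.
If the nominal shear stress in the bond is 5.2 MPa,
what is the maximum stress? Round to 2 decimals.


Max stress = 5.2 * 1.91 = 9.93 MPa

9.93


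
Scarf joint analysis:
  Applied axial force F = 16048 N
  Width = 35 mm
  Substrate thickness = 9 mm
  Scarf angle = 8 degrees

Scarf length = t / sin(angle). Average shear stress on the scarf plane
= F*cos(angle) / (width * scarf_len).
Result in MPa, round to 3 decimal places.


Scarf length = 9 / sin(8 deg) = 64.6677 mm
cos(8 deg) = 0.990268
Shear = 16048 * 0.990268 / (35 * 64.6677)
= 7.021 MPa

7.021


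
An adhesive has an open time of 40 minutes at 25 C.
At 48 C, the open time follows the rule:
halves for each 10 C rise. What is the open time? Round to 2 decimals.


Factor = 2^((48-25)/10) = 4.9246
Open time = 40 / 4.9246 = 8.12 min

8.12


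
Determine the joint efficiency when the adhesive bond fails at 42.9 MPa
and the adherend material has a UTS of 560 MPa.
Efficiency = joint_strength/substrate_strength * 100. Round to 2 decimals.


Joint efficiency = 42.9 / 560 * 100
= 7.66%

7.66


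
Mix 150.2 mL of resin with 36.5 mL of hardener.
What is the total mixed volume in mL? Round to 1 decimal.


Total = 150.2 + 36.5 = 186.7 mL

186.7


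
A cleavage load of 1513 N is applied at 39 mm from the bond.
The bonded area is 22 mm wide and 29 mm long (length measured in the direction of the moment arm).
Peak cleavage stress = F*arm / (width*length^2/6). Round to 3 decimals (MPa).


Moment = 1513 * 39 = 59007 N*mm
Section modulus = 22 * 841 / 6 = 18502 / 6 mm^3
Stress = 59007 / (18502 / 6) = 354042 / 18502
= 19.135 MPa

19.135


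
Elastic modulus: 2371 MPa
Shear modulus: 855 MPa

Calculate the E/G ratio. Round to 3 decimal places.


E / G = 2371 / 855 = 2.773

2.773


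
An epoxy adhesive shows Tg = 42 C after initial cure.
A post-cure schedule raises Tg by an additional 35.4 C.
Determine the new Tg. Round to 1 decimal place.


New Tg = 42 + 35.4
= 77.4 C

77.4


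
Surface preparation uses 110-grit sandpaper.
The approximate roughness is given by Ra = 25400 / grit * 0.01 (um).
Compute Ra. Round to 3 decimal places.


Ra = 25400 / 110 * 0.01
= 254 / 110
= 2.309 um

2.309


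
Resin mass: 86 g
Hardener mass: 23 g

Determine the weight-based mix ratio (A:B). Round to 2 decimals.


Ratio = 86 / 23 = 3.74

3.74


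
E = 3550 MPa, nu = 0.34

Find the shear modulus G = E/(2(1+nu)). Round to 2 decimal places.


G = 3550 / (2 * 1.34)
= 1324.63 MPa

1324.63


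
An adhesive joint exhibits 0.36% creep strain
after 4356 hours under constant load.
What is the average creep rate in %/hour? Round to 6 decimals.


Creep rate = strain / time
= 0.36 / 4356
= 0.000083 %/h

0.000083


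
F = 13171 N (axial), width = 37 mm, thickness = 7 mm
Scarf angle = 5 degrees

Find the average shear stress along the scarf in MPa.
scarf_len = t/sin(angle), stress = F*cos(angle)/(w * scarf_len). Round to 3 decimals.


scarf_len = 7/sin(5 deg) = 80.3160
cos(5 deg) = 0.996195
stress = 13171*0.996195/(37*80.3160) = 4.415 MPa

4.415


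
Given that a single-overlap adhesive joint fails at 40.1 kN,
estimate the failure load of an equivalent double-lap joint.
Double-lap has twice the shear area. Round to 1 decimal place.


Double-lap factor = 2
Expected load = 40.1 * 2 = 80.2 kN

80.2


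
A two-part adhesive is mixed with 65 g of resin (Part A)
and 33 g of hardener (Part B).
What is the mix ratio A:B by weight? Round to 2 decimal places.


Mix ratio = mass_A / mass_B
= 65 / 33
= 1.97

1.97


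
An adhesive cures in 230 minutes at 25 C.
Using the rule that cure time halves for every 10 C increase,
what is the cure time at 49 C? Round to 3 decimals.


Factor = 2^((49 - 25) / 10) = 5.2780
Cure time = 230 / 5.2780
= 43.577 minutes

43.577


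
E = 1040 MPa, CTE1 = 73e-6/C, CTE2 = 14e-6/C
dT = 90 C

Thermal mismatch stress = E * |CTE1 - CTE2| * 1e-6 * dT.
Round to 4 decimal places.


= 1040 * 59e-6 * 90
= 5.5224 MPa

5.5224


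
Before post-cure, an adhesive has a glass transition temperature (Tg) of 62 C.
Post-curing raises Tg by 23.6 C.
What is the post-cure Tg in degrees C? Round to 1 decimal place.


Tg_post = Tg_base + delta_Tg
= 62 + 23.6
= 85.6 C

85.6


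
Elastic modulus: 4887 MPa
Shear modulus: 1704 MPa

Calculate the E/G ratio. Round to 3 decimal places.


E / G = 4887 / 1704 = 2.868

2.868


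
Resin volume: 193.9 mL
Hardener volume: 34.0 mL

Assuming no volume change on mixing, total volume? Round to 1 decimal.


V_total = 193.9 + 34.0 = 227.9 mL

227.9


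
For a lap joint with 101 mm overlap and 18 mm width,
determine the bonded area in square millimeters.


Area = 101 * 18 = 1818 mm^2

1818


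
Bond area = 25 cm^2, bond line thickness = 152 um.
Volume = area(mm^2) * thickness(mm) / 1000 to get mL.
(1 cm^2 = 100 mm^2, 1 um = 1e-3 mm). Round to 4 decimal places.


area_mm2 = 25 * 100 = 2500
blt_mm = 152 * 1e-3 = 0.152
vol_mm3 = 2500 * 0.152 = 380.0
vol_mL = 380.0 / 1000 = 0.3800 mL

0.3800


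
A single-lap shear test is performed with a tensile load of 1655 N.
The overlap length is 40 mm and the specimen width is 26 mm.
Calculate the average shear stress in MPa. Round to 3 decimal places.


Shear stress = F / (overlap * width)
= 1655 / (40 * 26)
= 1655 / 1040
= 1.591 MPa

1.591


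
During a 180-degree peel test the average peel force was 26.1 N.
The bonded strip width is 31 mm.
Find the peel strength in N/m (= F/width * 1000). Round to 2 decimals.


Peel strength = F/width * 1000
= 26.1 / 31 * 1000
= 841.94 N/m

841.94


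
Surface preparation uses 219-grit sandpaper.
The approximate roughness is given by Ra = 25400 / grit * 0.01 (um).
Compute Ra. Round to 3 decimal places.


Ra = 25400 / 219 * 0.01
= 254 / 219
= 1.160 um

1.160


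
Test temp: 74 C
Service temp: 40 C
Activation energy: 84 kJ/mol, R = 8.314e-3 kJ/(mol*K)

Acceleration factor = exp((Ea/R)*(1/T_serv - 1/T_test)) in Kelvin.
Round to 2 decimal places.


AF = exp((84/0.008314)*(1/313.15 - 1/347.15))
= 23.57

23.57


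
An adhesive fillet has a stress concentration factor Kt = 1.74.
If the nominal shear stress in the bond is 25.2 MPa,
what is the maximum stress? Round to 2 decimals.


Max stress = 25.2 * 1.74 = 43.85 MPa

43.85


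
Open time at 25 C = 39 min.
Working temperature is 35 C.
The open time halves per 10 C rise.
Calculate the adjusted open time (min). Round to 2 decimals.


factor = 2^((35 - 25) / 10) = 2.0000
ot = 39 / 2.0000 = 19.50 min

19.50


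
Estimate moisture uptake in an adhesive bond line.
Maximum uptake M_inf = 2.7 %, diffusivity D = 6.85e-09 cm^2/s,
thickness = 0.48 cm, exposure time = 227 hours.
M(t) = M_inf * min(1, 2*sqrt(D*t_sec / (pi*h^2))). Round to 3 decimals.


Convert time: 227 h = 817200 s
ratio = min(1, 2*sqrt(6.85e-09*817200/(pi*0.48^2)))
= 0.175883
M(t) = 2.7 * 0.175883 = 0.475%

0.475


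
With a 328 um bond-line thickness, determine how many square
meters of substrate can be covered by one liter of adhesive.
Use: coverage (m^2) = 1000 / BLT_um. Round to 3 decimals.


Coverage = 1000 / 328 = 3.049 m^2

3.049


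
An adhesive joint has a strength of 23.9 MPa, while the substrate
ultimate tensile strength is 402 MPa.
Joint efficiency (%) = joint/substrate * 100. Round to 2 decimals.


Efficiency = 23.9 / 402 * 100
= 5.95%

5.95


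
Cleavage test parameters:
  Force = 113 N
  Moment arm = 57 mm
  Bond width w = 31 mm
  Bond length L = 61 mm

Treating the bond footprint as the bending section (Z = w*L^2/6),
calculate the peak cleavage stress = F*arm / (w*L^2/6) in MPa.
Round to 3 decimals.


M = 113 * 57 = 6441 N*mm
Z = 31 * 61^2 / 6 = 115351 / 6 mm^3
sigma = M / Z = 6 * 6441 / 115351 = 38646 / 115351
= 0.335 MPa

0.335


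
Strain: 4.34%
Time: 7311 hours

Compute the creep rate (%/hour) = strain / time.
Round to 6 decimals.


Creep rate = 4.34 / 7311
= 0.000594 %/h

0.000594


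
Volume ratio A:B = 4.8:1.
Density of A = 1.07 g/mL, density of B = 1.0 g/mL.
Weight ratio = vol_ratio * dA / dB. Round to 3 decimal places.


Wt ratio = 4.8 * 1.07 / 1.0
= 5.136

5.136


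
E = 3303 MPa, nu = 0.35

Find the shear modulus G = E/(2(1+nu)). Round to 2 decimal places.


G = 3303 / (2 * 1.35)
= 1223.33 MPa

1223.33


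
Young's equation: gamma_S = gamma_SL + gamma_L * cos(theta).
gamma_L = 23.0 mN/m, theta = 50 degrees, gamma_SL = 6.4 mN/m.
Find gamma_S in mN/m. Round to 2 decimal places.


cos(50 deg) = 0.642788
gamma_S = 6.4 + 23.0 * 0.642788
= 21.18 mN/m

21.18


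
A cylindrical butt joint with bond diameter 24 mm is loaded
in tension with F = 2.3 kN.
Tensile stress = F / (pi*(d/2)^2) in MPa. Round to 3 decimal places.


Area = pi * (24/2)^2 = 452.3893 mm^2
Stress = 2.3*1000 / 452.3893
= 5.084 MPa

5.084


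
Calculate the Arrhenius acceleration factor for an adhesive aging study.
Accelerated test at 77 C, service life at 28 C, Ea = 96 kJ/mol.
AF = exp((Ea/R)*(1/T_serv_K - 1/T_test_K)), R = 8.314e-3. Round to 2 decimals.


T_test = 350.15 K, T_serv = 301.15 K
Ea/R = 96 / 0.008314 = 11546.79
AF = exp(11546.79 * (1/301.15 - 1/350.15))
= 213.92

213.92


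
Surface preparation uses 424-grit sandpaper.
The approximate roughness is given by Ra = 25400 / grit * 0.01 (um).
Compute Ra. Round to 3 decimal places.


Ra = 25400 / 424 * 0.01
= 254 / 424
= 0.599 um

0.599


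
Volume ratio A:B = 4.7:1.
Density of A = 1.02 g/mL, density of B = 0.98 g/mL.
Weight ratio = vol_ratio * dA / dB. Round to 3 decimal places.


Wt ratio = 4.7 * 1.02 / 0.98
= 4.892

4.892


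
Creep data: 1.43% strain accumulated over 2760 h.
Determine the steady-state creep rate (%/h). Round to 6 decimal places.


Rate = 1.43 / 2760 = 0.000518 %/h

0.000518


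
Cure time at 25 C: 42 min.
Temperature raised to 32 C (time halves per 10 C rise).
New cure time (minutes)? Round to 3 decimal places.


Acceleration factor = 2^(7/10) = 1.6245
New time = 42 / 1.6245 = 25.854 min

25.854


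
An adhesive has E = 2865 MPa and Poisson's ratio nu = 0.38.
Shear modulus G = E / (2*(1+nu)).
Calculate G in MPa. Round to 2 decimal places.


G = 2865 / (2*(1+0.38))
= 2865 / 2.76
= 1038.04 MPa

1038.04


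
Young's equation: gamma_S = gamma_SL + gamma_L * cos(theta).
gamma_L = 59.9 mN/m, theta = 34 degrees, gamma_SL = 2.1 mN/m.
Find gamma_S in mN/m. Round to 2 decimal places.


cos(34 deg) = 0.829038
gamma_S = 2.1 + 59.9 * 0.829038
= 51.76 mN/m

51.76


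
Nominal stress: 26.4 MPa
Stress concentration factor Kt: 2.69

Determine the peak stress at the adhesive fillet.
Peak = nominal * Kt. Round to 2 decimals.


Peak stress = 26.4 * 2.69
= 71.02 MPa

71.02


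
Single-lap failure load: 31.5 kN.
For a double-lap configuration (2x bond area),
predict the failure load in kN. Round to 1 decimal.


Failure load = 31.5 * 2 = 63.0 kN

63.0


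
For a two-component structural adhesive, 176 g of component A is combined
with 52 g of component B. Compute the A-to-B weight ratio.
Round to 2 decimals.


Weight ratio A:B = 176 / 52
= 3.38

3.38


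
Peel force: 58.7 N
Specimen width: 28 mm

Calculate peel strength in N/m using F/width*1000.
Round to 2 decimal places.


Peel strength = 58.7 / 28 * 1000 = 2096.43 N/m

2096.43


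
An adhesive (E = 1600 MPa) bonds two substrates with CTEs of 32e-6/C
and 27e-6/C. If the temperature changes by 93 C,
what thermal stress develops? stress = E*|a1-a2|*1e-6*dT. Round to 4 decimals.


Stress = 1600 * |32 - 27| * 1e-6 * 93
= 0.7440 MPa

0.7440


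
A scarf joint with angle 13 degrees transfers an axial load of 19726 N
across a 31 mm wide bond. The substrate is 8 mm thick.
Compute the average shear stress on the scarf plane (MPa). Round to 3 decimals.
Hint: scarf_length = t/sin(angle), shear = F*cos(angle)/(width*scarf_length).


scarf_length = 8 / sin(13 deg) = 35.5633 mm
cos(13 deg) = 0.974370
shear stress = 19726 * 0.974370 / (31 * 35.5633)
= 17.434 MPa

17.434


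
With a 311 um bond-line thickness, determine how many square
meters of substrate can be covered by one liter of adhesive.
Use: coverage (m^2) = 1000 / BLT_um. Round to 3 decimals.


Coverage = 1000 / 311 = 3.215 m^2

3.215


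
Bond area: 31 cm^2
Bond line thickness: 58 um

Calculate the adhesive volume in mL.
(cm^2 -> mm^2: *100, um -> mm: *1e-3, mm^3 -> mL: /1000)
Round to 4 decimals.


V = 31*100 * 58*1e-3 / 1000
= 0.1798 mL

0.1798


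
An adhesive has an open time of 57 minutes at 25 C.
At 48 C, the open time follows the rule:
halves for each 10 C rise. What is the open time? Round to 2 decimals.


Factor = 2^((48-25)/10) = 4.9246
Open time = 57 / 4.9246 = 11.57 min

11.57


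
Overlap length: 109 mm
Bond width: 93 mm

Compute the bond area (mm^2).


Bond area = 109 * 93 = 10137 mm^2

10137


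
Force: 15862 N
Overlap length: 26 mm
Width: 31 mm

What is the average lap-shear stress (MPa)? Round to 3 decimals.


Average shear stress = F / (overlap * width)
= 15862 / (26 * 31)
= 19.680 MPa

19.680


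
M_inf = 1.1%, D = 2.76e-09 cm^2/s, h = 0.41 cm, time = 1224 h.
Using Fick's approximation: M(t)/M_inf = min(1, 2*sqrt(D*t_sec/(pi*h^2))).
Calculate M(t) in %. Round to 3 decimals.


t = 4406400 s
ratio = min(1, 2*sqrt(2.76e-09*4406400/(pi*0.1681)))
= 0.303506
M(t) = 1.1 * 0.303506 = 0.334%

0.334


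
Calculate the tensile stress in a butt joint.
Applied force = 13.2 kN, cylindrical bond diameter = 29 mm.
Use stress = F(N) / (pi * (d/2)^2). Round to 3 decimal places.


A = pi * 14.5^2 = 660.5199 mm^2
sigma = 13200.0 / 660.5199 = 19.984 MPa

19.984


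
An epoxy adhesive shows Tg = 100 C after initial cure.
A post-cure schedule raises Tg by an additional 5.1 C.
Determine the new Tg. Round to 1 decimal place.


New Tg = 100 + 5.1
= 105.1 C

105.1


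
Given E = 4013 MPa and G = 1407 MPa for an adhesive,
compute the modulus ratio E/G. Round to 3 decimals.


E/G ratio = 4013 / 1407 = 2.852

2.852


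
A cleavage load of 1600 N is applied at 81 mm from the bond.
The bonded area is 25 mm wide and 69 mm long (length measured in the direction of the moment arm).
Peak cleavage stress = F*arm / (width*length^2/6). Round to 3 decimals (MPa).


Moment = 1600 * 81 = 129600 N*mm
Section modulus = 25 * 4761 / 6 = 119025 / 6 mm^3
Stress = 129600 / (119025 / 6) = 777600 / 119025
= 6.533 MPa

6.533


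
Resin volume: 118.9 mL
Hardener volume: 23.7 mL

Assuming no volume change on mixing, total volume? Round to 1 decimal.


V_total = 118.9 + 23.7 = 142.6 mL

142.6


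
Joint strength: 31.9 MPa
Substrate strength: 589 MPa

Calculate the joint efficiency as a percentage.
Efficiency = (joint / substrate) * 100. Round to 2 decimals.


Efficiency = (31.9 / 589) * 100 = 5.42%

5.42


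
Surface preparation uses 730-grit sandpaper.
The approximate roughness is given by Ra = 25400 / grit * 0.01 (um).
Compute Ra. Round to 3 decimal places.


Ra = 25400 / 730 * 0.01
= 254 / 730
= 0.348 um

0.348


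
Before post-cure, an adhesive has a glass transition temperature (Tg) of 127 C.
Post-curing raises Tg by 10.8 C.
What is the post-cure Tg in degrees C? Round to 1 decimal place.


Tg_post = Tg_base + delta_Tg
= 127 + 10.8
= 137.8 C

137.8


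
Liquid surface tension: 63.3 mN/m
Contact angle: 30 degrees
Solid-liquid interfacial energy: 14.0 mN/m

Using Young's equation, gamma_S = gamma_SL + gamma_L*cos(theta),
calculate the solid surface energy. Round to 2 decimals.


gamma_S = 14.0 + 63.3 * cos(30)
= 68.82 mN/m

68.82


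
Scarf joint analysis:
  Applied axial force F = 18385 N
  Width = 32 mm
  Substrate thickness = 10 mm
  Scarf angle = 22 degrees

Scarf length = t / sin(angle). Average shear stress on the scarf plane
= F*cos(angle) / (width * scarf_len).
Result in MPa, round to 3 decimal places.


Scarf length = 10 / sin(22 deg) = 26.6947 mm
cos(22 deg) = 0.927184
Shear = 18385 * 0.927184 / (32 * 26.6947)
= 19.955 MPa

19.955


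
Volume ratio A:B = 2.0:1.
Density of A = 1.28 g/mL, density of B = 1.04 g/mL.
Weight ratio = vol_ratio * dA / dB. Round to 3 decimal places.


Wt ratio = 2.0 * 1.28 / 1.04
= 2.462

2.462


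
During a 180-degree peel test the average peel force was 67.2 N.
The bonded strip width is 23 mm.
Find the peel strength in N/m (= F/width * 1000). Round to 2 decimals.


Peel strength = F/width * 1000
= 67.2 / 23 * 1000
= 2921.74 N/m

2921.74


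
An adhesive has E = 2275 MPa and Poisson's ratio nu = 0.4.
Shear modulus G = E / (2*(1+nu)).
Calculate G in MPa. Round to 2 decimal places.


G = 2275 / (2*(1+0.4))
= 2275 / 2.80
= 812.50 MPa

812.50


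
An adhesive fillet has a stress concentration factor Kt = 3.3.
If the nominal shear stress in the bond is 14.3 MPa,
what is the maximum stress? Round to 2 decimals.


Max stress = 14.3 * 3.3 = 47.19 MPa

47.19


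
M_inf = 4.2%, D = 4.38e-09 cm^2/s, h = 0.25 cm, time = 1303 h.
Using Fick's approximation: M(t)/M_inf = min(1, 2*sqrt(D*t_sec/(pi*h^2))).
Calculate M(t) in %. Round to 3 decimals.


t = 4690800 s
ratio = min(1, 2*sqrt(4.38e-09*4690800/(pi*0.0625)))
= 0.646957
M(t) = 4.2 * 0.646957 = 2.717%

2.717


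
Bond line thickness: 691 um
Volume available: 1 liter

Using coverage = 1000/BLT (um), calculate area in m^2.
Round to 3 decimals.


1 L = 1e6 mm^3, thickness = 691 um = 0.691 mm
Area = 1e6 / 0.691 mm^2 = (1e6 / 0.691) / 1e6 m^2 = 1000 / 691 m^2
= 1.447 m^2

1.447


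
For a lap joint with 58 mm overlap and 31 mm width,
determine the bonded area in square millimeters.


Area = 58 * 31 = 1798 mm^2

1798


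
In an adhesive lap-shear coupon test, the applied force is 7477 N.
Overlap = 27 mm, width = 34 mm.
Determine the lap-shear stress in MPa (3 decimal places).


stress = F / (overlap * width)
= 7477 / (27 * 34)
= 8.145 MPa

8.145


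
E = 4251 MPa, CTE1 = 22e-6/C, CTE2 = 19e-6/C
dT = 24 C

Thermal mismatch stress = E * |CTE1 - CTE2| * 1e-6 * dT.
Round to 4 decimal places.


= 4251 * 3e-6 * 24
= 0.3061 MPa

0.3061


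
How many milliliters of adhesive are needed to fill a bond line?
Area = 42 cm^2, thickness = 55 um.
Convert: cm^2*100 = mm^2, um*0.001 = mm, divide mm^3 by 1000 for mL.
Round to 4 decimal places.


= (42 * 100) * (55 * 0.001) / 1000
= 0.2310 mL

0.2310


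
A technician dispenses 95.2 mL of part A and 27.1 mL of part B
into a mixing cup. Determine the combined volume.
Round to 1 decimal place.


Combined volume = 95.2 + 27.1
= 122.3 mL

122.3


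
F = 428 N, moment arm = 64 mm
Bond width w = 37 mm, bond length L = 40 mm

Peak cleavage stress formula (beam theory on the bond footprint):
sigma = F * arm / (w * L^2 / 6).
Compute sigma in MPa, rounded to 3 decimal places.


sigma = (428 * 64) / (37 * 1600 / 6)
= 27392 * 6 / 59200
= 164352 / 59200
= 2.776 MPa

2.776


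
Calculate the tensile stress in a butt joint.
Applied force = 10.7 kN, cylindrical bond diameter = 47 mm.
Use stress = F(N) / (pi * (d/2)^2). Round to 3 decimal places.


A = pi * 23.5^2 = 1734.9445 mm^2
sigma = 10700.0 / 1734.9445 = 6.167 MPa

6.167


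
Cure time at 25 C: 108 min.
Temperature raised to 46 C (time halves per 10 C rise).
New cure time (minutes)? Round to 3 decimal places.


Acceleration factor = 2^(21/10) = 4.2871
New time = 108 / 4.2871 = 25.192 min

25.192


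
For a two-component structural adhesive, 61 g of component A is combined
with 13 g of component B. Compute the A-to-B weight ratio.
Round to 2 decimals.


Weight ratio A:B = 61 / 13
= 4.69

4.69


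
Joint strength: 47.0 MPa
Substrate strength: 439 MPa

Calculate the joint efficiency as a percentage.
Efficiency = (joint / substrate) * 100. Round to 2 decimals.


Efficiency = (47.0 / 439) * 100 = 10.71%

10.71


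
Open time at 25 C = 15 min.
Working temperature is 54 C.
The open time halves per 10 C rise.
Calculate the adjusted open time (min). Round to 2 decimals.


factor = 2^((54 - 25) / 10) = 7.4643
ot = 15 / 7.4643 = 2.01 min

2.01


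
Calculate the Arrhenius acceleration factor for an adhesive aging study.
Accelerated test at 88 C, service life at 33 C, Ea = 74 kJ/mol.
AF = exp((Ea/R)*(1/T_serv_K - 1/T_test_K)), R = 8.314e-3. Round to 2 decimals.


T_test = 361.15 K, T_serv = 306.15 K
Ea/R = 74 / 0.008314 = 8900.65
AF = exp(8900.65 * (1/306.15 - 1/361.15))
= 83.73

83.73


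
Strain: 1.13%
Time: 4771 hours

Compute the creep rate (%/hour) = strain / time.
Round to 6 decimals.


Creep rate = 1.13 / 4771
= 0.000237 %/h

0.000237


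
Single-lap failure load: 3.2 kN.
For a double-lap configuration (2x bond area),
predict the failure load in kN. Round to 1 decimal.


Failure load = 3.2 * 2 = 6.4 kN

6.4


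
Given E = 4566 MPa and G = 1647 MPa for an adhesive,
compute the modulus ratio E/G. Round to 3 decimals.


E/G ratio = 4566 / 1647 = 2.772

2.772


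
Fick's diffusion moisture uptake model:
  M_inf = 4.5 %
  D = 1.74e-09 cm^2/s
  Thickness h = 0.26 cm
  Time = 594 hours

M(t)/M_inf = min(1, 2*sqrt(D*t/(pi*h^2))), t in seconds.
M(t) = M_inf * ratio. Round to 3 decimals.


t_sec = 594 * 3600 = 2138400
ratio = 2*sqrt(1.74e-09*2138400/(pi*0.26^2))
= min(1, 0.264729)
= 0.264729
M(t) = 4.5 * 0.264729 = 1.191 %

1.191


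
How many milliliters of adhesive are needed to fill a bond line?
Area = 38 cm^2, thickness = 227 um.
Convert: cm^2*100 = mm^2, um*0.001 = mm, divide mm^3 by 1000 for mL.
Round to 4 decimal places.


= (38 * 100) * (227 * 0.001) / 1000
= 0.8626 mL

0.8626


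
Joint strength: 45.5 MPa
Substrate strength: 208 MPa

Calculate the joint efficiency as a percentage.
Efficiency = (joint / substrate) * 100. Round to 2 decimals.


Efficiency = (45.5 / 208) * 100 = 21.88%

21.88


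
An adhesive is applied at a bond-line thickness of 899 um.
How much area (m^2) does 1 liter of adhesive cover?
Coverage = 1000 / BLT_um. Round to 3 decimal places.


Coverage = 1000 / 899 = 1.112 m^2

1.112


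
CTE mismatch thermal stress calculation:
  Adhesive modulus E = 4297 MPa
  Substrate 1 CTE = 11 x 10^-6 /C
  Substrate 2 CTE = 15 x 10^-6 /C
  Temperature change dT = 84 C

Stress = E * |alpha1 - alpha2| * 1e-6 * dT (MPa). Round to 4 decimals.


delta_alpha = |11 - 15| = 4 x 10^-6/C
Stress = 4297 * 4e-6 * 84
= 1.4438 MPa

1.4438


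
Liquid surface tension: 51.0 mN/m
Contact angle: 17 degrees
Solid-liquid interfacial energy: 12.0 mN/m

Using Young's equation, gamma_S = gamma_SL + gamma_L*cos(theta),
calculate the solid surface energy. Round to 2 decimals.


gamma_S = 12.0 + 51.0 * cos(17)
= 60.77 mN/m

60.77


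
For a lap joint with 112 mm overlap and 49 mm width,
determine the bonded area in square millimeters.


Area = 112 * 49 = 5488 mm^2

5488


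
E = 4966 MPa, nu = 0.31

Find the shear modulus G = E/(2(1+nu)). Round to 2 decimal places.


G = 4966 / (2 * 1.31)
= 1895.42 MPa

1895.42


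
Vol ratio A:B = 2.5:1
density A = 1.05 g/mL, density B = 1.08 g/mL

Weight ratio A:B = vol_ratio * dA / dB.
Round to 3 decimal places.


Weight ratio = 2.5 * 1.05 / 1.08
= 2.431

2.431


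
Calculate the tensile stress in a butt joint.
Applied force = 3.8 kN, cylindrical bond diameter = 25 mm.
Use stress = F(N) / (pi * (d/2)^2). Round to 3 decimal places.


A = pi * 12.5^2 = 490.8739 mm^2
sigma = 3800.0 / 490.8739 = 7.741 MPa

7.741


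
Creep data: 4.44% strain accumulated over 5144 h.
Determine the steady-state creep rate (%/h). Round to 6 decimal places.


Rate = 4.44 / 5144 = 0.000863 %/h

0.000863


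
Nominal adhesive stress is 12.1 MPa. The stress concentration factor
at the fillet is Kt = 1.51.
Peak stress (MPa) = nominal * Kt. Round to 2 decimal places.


Peak = 12.1 * 1.51 = 18.27 MPa

18.27


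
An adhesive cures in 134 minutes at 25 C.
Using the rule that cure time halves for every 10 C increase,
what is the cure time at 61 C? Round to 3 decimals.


Factor = 2^((61 - 25) / 10) = 12.1257
Cure time = 134 / 12.1257
= 11.051 minutes

11.051


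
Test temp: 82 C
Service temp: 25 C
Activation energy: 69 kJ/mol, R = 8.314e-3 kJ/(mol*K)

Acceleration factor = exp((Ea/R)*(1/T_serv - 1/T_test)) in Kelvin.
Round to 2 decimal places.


AF = exp((69/0.008314)*(1/298.15 - 1/355.15))
= 87.14

87.14


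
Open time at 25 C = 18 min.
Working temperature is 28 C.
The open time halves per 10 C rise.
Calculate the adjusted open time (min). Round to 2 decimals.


factor = 2^((28 - 25) / 10) = 1.2311
ot = 18 / 1.2311 = 14.62 min

14.62


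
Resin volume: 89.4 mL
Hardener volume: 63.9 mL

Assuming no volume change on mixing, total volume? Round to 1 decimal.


V_total = 89.4 + 63.9 = 153.3 mL

153.3


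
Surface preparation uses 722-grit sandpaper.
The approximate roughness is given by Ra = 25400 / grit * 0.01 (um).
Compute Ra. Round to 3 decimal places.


Ra = 25400 / 722 * 0.01
= 254 / 722
= 0.352 um

0.352


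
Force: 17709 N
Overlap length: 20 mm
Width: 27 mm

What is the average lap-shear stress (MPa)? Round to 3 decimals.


Average shear stress = F / (overlap * width)
= 17709 / (20 * 27)
= 32.794 MPa

32.794


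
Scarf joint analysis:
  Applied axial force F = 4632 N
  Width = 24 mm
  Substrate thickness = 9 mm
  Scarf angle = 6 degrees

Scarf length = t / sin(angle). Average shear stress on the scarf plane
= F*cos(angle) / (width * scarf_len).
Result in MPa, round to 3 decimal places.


Scarf length = 9 / sin(6 deg) = 86.1010 mm
cos(6 deg) = 0.994522
Shear = 4632 * 0.994522 / (24 * 86.1010)
= 2.229 MPa

2.229


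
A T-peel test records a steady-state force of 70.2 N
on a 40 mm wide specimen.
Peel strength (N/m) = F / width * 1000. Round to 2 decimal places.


Peel strength = 70.2 / 40 * 1000
= 1755.00 N/m

1755.00


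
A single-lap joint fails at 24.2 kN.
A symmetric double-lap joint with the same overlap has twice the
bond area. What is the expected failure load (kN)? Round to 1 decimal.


Double-lap load = 2 * 24.2 = 48.4 kN

48.4


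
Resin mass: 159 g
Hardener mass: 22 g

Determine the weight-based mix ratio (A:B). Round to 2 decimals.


Ratio = 159 / 22 = 7.23

7.23


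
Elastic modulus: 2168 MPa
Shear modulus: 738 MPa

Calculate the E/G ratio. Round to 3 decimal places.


E / G = 2168 / 738 = 2.938

2.938


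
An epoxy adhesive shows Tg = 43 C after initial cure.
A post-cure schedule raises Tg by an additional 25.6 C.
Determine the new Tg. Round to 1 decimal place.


New Tg = 43 + 25.6
= 68.6 C

68.6


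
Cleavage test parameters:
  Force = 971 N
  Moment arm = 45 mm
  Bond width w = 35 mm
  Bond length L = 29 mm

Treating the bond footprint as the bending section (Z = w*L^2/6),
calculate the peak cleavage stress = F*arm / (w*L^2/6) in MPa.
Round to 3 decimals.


M = 971 * 45 = 43695 N*mm
Z = 35 * 29^2 / 6 = 29435 / 6 mm^3
sigma = M / Z = 6 * 43695 / 29435 = 262170 / 29435
= 8.907 MPa

8.907


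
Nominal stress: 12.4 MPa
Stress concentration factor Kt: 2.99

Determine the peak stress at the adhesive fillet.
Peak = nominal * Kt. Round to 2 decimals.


Peak stress = 12.4 * 2.99
= 37.08 MPa

37.08


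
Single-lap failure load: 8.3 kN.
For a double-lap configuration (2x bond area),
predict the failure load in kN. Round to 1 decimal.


Failure load = 8.3 * 2 = 16.6 kN

16.6


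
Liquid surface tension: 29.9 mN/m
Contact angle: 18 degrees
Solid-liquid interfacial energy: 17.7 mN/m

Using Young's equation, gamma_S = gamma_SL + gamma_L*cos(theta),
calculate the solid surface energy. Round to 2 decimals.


gamma_S = 17.7 + 29.9 * cos(18)
= 46.14 mN/m

46.14


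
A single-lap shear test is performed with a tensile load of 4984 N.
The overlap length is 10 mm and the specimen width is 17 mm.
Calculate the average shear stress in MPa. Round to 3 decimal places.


Shear stress = F / (overlap * width)
= 4984 / (10 * 17)
= 4984 / 170
= 29.318 MPa

29.318


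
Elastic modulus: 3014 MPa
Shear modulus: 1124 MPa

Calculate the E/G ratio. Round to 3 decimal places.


E / G = 3014 / 1124 = 2.681

2.681


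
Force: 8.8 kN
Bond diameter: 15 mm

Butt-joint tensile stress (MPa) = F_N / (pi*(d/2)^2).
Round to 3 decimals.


F_N = 8.8 * 1000 = 8800.0 N
A = pi*(7.5)^2 = 176.7146 mm^2
stress = 8800.0 / 176.7146 = 49.798 MPa

49.798


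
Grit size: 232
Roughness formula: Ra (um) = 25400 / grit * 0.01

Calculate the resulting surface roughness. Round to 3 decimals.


Ra = 25400 / 232 * 0.01
= 1.095 um

1.095


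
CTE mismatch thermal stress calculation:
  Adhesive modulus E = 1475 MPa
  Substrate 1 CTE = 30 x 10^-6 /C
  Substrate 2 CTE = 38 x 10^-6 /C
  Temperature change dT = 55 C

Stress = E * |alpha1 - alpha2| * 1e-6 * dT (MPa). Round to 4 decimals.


delta_alpha = |30 - 38| = 8 x 10^-6/C
Stress = 1475 * 8e-6 * 55
= 0.6490 MPa

0.6490


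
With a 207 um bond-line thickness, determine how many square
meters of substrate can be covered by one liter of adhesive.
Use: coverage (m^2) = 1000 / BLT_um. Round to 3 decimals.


Coverage = 1000 / 207 = 4.831 m^2

4.831


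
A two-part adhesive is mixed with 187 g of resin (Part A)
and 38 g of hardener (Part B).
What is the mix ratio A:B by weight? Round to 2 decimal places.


Mix ratio = mass_A / mass_B
= 187 / 38
= 4.92

4.92


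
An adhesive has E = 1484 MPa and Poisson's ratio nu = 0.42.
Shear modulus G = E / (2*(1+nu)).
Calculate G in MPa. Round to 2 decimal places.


G = 1484 / (2*(1+0.42))
= 1484 / 2.84
= 522.54 MPa

522.54


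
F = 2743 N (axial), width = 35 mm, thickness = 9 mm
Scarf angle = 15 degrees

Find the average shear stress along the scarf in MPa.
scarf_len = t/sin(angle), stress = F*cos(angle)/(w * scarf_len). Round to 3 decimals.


scarf_len = 9/sin(15 deg) = 34.7733
cos(15 deg) = 0.965926
stress = 2743*0.965926/(35*34.7733) = 2.177 MPa

2.177


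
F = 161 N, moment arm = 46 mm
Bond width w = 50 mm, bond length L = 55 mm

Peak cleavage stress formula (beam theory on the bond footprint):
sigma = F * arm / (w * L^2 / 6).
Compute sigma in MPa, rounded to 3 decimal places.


sigma = (161 * 46) / (50 * 3025 / 6)
= 7406 * 6 / 151250
= 44436 / 151250
= 0.294 MPa

0.294


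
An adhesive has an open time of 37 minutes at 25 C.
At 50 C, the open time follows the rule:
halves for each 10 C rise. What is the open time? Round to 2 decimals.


Factor = 2^((50-25)/10) = 5.6569
Open time = 37 / 5.6569 = 6.54 min

6.54


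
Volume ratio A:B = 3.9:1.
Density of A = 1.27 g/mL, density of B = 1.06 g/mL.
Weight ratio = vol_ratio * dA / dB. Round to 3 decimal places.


Wt ratio = 3.9 * 1.27 / 1.06
= 4.673

4.673


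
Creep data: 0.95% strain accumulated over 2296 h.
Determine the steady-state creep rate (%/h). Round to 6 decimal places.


Rate = 0.95 / 2296 = 0.000414 %/h

0.000414


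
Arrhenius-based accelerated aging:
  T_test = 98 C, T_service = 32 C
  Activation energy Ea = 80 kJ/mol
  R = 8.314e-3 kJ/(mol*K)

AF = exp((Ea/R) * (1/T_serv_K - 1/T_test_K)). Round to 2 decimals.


T_test_K = 371.15, T_serv_K = 305.15
AF = exp((80/8.314e-3) * (1/305.15 - 1/371.15))
= 272.43

272.43


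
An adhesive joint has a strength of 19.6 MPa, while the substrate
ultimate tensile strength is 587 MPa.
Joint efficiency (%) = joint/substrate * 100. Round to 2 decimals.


Efficiency = 19.6 / 587 * 100
= 3.34%

3.34


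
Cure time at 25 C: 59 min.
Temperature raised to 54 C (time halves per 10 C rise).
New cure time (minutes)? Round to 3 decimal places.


Acceleration factor = 2^(29/10) = 7.4643
New time = 59 / 7.4643 = 7.904 min

7.904
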